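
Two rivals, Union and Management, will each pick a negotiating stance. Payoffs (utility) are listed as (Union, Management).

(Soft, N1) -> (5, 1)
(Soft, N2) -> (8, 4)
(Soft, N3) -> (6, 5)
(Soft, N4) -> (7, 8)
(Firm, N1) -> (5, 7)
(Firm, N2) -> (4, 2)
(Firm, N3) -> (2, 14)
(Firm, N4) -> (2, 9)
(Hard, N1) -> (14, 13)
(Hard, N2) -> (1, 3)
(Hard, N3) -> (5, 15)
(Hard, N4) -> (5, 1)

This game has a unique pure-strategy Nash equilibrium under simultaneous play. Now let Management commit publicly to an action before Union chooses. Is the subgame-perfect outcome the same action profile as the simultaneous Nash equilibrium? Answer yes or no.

no

Union best-responds to each possible Management move:
- N1: Union compares 5, 5, 14 and picks Hard; Management would get 13.
- N2: Union compares 8, 4, 1 and picks Soft; Management would get 4.
- N3: Union compares 6, 2, 5 and picks Soft; Management would get 5.
- N4: Union compares 7, 2, 5 and picks Soft; Management would get 8.
Management's induced payoffs are 13, 4, 5, 8, so Management commits to N1. Subgame-perfect outcome: (Hard, N1) with payoffs (14, 13).
Under simultaneous play:
Union's best replies: N1→Hard; N2→Soft; N3→Soft; N4→Soft.
Management's best replies: Soft→N4; Firm→N3; Hard→N3.
Only (Soft, N4) has each player best-responding; Nash payoffs (7, 8).
Sequential outcome (Hard, N1) differs from the Nash profile (Soft, N4).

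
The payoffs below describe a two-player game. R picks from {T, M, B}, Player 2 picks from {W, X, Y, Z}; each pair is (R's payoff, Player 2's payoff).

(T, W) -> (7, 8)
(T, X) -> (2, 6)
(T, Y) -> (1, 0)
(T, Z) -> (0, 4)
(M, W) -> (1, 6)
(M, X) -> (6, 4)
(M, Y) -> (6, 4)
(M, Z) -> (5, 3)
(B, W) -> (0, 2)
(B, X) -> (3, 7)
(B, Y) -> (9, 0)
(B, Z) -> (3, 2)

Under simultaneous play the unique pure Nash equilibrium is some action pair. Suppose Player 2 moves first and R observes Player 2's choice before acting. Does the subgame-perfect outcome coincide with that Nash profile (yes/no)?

yes

Backward induction with Player 2 moving first.
- W: BR = T, leader payoff 8.
- X: BR = M, leader payoff 4.
- Y: BR = B, leader payoff 0.
- Z: BR = M, leader payoff 3.
Player 2's induced payoffs are 8, 4, 0, 3, so Player 2 commits to W. Subgame-perfect outcome: (T, W) with payoffs (7, 8).
Under simultaneous play:
R's best replies: W→T; X→M; Y→B; Z→M.
Player 2's best replies: T→W; M→W; B→X.
The unique mutual best reply is (T, W), giving (7, 8).
Sequential outcome (T, W) coincides with the Nash profile (T, W).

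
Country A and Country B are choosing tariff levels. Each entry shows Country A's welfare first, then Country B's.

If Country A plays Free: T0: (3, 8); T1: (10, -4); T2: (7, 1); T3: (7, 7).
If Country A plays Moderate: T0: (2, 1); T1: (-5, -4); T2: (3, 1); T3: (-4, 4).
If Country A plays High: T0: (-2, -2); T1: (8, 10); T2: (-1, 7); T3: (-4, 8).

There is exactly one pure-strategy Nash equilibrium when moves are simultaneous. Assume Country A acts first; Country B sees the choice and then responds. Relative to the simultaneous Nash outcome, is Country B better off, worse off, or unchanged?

Work backward from Country B's decision.
- Free → Country B plays T0 (best of 8, -4, 1, 7); Country A gets 3.
- Moderate → Country B plays T3 (best of 1, -4, 1, 4); Country A gets -4.
- High → Country B plays T1 (best of -2, 10, 7, 8); Country A gets 8.
Maximizing over 3, -4, 8, Country A chooses High. Subgame-perfect outcome: (High, T1) with payoffs (8, 10).
Now find the simultaneous Nash equilibrium.
Country A's best replies: T0→Free; T1→Free; T2→Free; T3→Free.
Country B's best replies: Free→T0; Moderate→T3; High→T1.
The unique mutual best reply is (Free, T0), giving (3, 8).
Country B earns 10 sequentially versus 8 at the Nash outcome: better off.

better off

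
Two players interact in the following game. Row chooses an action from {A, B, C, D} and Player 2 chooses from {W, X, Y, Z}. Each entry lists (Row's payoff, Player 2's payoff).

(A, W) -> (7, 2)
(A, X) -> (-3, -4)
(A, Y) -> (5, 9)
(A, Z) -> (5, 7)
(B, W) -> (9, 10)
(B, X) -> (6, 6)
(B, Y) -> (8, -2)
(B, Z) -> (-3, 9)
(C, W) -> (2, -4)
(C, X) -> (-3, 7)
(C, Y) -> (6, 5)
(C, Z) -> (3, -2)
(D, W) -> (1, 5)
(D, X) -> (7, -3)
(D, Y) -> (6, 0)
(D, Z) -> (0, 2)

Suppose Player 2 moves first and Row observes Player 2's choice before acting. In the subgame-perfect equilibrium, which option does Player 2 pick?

Backward induction with Player 2 moving first.
- W: Row compares 7, 9, 2, 1 and picks B; Player 2 would get 10.
- X: Row compares -3, 6, -3, 7 and picks D; Player 2 would get -3.
- Y: Row compares 5, 8, 6, 6 and picks B; Player 2 would get -2.
- Z: Row compares 5, -3, 3, 0 and picks A; Player 2 would get 7.
Maximizing over 10, -3, -2, 7, Player 2 chooses W. Subgame-perfect outcome: (B, W) with payoffs (9, 10).

W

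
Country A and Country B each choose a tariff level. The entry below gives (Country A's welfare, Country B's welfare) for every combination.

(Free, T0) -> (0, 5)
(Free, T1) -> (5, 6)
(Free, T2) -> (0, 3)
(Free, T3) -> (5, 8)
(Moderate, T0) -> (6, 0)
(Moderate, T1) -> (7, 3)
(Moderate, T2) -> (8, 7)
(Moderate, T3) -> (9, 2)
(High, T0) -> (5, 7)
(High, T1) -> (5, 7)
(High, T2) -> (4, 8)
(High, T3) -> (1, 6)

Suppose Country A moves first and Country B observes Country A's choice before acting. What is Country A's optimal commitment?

Moderate

Work backward from Country B's decision.
- Free: Country B compares 5, 6, 3, 8 and picks T3; Country A would get 5.
- Moderate: Country B compares 0, 3, 7, 2 and picks T2; Country A would get 8.
- High: Country B compares 7, 7, 8, 6 and picks T2; Country A would get 4.
Among 5, 8, 4, the best is 8 at Moderate. Subgame-perfect outcome: (Moderate, T2) with payoffs (8, 7).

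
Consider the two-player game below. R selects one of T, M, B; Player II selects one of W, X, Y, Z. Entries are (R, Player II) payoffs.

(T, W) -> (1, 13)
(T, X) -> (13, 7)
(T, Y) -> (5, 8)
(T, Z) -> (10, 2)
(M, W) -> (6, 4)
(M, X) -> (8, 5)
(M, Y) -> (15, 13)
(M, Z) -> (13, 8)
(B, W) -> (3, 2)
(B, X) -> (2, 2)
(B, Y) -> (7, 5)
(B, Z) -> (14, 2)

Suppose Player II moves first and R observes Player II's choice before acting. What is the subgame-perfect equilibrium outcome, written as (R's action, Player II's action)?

(M, Y)

R best-responds to each possible Player II move:
- W: BR = M, leader payoff 4.
- X: BR = T, leader payoff 7.
- Y: BR = M, leader payoff 13.
- Z: BR = B, leader payoff 2.
Player II's induced payoffs are 4, 7, 13, 2, so Player II commits to Y. Subgame-perfect outcome: (M, Y) with payoffs (15, 13).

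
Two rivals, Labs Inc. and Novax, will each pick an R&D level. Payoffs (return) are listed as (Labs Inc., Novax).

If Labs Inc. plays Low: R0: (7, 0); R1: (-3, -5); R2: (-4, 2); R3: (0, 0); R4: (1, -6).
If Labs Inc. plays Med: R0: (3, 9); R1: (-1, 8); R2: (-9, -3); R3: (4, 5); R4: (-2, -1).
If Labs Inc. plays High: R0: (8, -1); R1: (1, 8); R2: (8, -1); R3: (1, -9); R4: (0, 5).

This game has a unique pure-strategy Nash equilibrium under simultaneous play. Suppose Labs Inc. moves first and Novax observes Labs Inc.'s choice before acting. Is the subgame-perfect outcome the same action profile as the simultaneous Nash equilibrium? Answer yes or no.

no

Novax best-responds to each possible Labs Inc. move:
- Low: Novax compares 0, -5, 2, 0, -6 and picks R2; Labs Inc. would get -4.
- Med: Novax compares 9, 8, -3, 5, -1 and picks R0; Labs Inc. would get 3.
- High: Novax compares -1, 8, -1, -9, 5 and picks R1; Labs Inc. would get 1.
Maximizing over -4, 3, 1, Labs Inc. chooses Med. Subgame-perfect outcome: (Med, R0) with payoffs (3, 9).
Under simultaneous play:
Labs Inc.'s best replies: R0→High; R1→High; R2→High; R3→Med; R4→Low.
Novax's best replies: Low→R2; Med→R0; High→R1.
Only (High, R1) has each player best-responding; Nash payoffs (1, 8).
Sequential outcome (Med, R0) differs from the Nash profile (High, R1).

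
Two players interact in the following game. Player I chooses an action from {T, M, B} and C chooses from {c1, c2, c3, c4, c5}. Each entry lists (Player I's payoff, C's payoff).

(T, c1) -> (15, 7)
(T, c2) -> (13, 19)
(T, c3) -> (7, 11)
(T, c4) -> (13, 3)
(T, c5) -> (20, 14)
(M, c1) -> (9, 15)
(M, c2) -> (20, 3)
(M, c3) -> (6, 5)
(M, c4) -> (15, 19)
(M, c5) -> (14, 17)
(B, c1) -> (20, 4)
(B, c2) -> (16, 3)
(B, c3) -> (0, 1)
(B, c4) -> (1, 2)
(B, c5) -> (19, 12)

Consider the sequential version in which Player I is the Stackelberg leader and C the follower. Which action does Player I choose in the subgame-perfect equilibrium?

B

Solve by backward induction (Player I leads).
- T: BR = c2, leader payoff 13.
- M: BR = c4, leader payoff 15.
- B: BR = c5, leader payoff 19.
Among 13, 15, 19, the best is 19 at B. Subgame-perfect outcome: (B, c5) with payoffs (19, 12).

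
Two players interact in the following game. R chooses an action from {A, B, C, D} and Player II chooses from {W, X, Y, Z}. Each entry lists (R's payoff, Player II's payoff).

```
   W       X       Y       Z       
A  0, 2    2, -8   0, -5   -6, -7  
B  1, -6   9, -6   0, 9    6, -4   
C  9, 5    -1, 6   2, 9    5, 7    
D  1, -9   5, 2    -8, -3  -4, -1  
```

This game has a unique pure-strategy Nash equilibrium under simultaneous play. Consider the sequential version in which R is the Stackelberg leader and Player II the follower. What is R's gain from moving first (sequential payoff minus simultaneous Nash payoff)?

3

Player II best-responds to each possible R move:
- A: BR = W, leader payoff 0.
- B: BR = Y, leader payoff 0.
- C: BR = Y, leader payoff 2.
- D: BR = X, leader payoff 5.
Maximizing over 0, 0, 2, 5, R chooses D. Subgame-perfect outcome: (D, X) with payoffs (5, 2).
Now find the simultaneous Nash equilibrium.
R's best replies: W→C; X→B; Y→C; Z→B.
Player II's best replies: A→W; B→Y; C→Y; D→X.
The unique mutual best reply is (C, Y), giving (2, 9).
R's commitment gain: 5 − 2 = 3.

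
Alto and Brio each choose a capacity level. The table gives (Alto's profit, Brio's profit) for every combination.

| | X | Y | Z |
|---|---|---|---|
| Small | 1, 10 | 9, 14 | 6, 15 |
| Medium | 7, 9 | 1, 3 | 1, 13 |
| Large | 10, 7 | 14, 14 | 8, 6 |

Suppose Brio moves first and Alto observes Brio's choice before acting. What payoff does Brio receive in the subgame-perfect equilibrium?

14

Solve by backward induction (Brio leads).
- X: BR = Large, leader payoff 7.
- Y: BR = Large, leader payoff 14.
- Z: BR = Large, leader payoff 6.
Among 7, 14, 6, the best is 14 at Y. Subgame-perfect outcome: (Large, Y) with payoffs (14, 14).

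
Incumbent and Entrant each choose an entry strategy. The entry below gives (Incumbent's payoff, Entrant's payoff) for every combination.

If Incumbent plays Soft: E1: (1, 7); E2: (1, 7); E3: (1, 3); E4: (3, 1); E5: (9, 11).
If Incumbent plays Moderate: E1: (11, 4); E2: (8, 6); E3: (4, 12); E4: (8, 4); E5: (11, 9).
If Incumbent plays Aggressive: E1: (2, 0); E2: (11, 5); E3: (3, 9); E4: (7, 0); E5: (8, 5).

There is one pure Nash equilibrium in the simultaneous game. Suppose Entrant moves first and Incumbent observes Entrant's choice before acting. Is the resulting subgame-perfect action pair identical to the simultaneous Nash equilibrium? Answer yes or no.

yes

Incumbent best-responds to each possible Entrant move:
- E1: BR = Moderate, leader payoff 4.
- E2: BR = Aggressive, leader payoff 5.
- E3: BR = Moderate, leader payoff 12.
- E4: BR = Moderate, leader payoff 4.
- E5: BR = Moderate, leader payoff 9.
Among 4, 5, 12, 4, 9, the best is 12 at E3. Subgame-perfect outcome: (Moderate, E3) with payoffs (4, 12).
Now find the simultaneous Nash equilibrium.
Incumbent's best replies: E1→Moderate; E2→Aggressive; E3→Moderate; E4→Moderate; E5→Moderate.
Entrant's best replies: Soft→E5; Moderate→E3; Aggressive→E3.
Only (Moderate, E3) has each player best-responding; Nash payoffs (4, 12).
Sequential outcome (Moderate, E3) coincides with the Nash profile (Moderate, E3).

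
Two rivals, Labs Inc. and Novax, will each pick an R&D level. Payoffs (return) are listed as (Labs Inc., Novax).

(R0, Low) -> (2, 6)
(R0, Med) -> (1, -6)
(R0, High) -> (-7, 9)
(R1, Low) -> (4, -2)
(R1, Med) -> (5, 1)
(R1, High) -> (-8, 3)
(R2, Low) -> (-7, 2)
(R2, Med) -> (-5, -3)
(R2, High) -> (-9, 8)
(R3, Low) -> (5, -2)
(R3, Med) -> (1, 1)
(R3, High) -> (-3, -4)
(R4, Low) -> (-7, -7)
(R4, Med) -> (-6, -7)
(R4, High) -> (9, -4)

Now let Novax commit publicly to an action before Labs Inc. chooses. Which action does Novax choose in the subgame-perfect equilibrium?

Work backward from Labs Inc.'s decision.
- Low → Labs Inc. plays R3 (best of 2, 4, -7, 5, -7); Novax gets -2.
- Med → Labs Inc. plays R1 (best of 1, 5, -5, 1, -6); Novax gets 1.
- High → Labs Inc. plays R4 (best of -7, -8, -9, -3, 9); Novax gets -4.
Maximizing over -2, 1, -4, Novax chooses Med. Subgame-perfect outcome: (R1, Med) with payoffs (5, 1).

Med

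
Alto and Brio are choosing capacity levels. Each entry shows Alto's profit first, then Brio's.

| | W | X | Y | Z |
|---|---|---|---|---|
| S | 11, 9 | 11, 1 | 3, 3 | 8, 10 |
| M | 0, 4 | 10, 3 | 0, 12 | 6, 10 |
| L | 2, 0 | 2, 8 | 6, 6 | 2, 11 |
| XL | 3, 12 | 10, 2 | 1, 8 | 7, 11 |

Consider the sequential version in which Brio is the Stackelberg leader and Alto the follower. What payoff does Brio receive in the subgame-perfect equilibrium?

Work backward from Alto's decision.
- W → Alto plays S (best of 11, 0, 2, 3); Brio gets 9.
- X → Alto plays S (best of 11, 10, 2, 10); Brio gets 1.
- Y → Alto plays L (best of 3, 0, 6, 1); Brio gets 6.
- Z → Alto plays S (best of 8, 6, 2, 7); Brio gets 10.
Among 9, 1, 6, 10, the best is 10 at Z. Subgame-perfect outcome: (S, Z) with payoffs (8, 10).

10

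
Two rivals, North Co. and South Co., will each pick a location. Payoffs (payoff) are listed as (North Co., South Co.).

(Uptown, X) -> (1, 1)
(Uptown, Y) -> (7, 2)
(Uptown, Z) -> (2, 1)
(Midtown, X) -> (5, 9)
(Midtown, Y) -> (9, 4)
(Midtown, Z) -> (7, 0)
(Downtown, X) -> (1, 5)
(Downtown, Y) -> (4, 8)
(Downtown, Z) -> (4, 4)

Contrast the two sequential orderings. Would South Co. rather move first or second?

If North Co. leads: South Co.'s best replies are Uptown→Y, Midtown→X, Downtown→Y; North Co.'s induced payoffs 7, 5, 4; outcome (Uptown, Y), payoffs (7, 2).
If South Co. leads: North Co.'s best replies are X→Midtown, Y→Midtown, Z→Midtown; South Co.'s induced payoffs 9, 4, 0; outcome (Midtown, X), payoffs (5, 9).
South Co. gets 9 moving first and 2 moving second, so South Co. prefers to move first.

first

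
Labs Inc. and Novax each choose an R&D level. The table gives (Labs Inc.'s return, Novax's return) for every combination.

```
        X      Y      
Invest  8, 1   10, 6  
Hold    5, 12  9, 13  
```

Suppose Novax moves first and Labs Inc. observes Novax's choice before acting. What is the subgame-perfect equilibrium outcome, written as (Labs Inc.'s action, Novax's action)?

Work backward from Labs Inc.'s decision.
- X: BR = Invest, leader payoff 1.
- Y: BR = Invest, leader payoff 6.
Novax's induced payoffs are 1, 6, so Novax commits to Y. Subgame-perfect outcome: (Invest, Y) with payoffs (10, 6).

(Invest, Y)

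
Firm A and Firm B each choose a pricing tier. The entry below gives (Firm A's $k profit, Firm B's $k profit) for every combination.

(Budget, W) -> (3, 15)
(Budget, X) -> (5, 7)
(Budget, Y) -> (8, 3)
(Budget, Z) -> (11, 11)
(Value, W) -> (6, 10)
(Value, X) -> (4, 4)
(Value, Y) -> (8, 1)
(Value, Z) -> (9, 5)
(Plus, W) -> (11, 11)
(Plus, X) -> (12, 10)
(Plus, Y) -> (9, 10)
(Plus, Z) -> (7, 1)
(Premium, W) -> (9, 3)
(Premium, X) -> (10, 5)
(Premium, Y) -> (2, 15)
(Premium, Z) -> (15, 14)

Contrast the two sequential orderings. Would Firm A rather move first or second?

If Firm A leads: Firm B's best replies are Budget→W, Value→W, Plus→W, Premium→Y; Firm A's induced payoffs 3, 6, 11, 2; outcome (Plus, W), payoffs (11, 11).
If Firm B leads: Firm A's best replies are W→Plus, X→Plus, Y→Plus, Z→Premium; Firm B's induced payoffs 11, 10, 10, 14; outcome (Premium, Z), payoffs (15, 14).
Firm A gets 11 moving first and 15 moving second, so Firm A prefers to move second.

second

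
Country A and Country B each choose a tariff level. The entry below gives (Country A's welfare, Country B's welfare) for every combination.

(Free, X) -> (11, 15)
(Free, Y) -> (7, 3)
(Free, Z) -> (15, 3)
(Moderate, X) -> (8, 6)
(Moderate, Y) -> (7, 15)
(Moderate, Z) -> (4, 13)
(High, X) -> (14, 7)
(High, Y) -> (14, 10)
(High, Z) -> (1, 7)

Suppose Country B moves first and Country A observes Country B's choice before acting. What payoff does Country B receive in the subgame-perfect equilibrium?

Backward induction with Country B moving first.
- X: Country A compares 11, 8, 14 and picks High; Country B would get 7.
- Y: Country A compares 7, 7, 14 and picks High; Country B would get 10.
- Z: Country A compares 15, 4, 1 and picks Free; Country B would get 3.
Country B's induced payoffs are 7, 10, 3, so Country B commits to Y. Subgame-perfect outcome: (High, Y) with payoffs (14, 10).

10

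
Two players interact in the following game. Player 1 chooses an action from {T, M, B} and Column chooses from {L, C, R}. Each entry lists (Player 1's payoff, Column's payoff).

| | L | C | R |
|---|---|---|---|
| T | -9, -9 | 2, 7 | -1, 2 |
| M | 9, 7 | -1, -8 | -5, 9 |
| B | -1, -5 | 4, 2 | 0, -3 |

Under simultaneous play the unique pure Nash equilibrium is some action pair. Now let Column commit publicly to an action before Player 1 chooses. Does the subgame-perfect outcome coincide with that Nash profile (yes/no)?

Player 1 best-responds to each possible Column move:
- L: BR = M, leader payoff 7.
- C: BR = B, leader payoff 2.
- R: BR = B, leader payoff -3.
Maximizing over 7, 2, -3, Column chooses L. Subgame-perfect outcome: (M, L) with payoffs (9, 7).
For the simultaneous game, intersect best replies.
Player 1's best replies: L→M; C→B; R→B.
Column's best replies: T→C; M→R; B→C.
Only (B, C) has each player best-responding; Nash payoffs (4, 2).
Sequential outcome (M, L) differs from the Nash profile (B, C).

no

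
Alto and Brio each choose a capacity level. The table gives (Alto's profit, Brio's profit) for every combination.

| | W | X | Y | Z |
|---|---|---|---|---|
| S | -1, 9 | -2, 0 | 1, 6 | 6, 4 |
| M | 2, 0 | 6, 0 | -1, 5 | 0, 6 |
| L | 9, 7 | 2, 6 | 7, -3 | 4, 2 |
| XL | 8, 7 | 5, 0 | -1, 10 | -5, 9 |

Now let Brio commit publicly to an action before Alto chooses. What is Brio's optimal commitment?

Backward induction with Brio moving first.
- W: BR = L, leader payoff 7.
- X: BR = M, leader payoff 0.
- Y: BR = L, leader payoff -3.
- Z: BR = S, leader payoff 4.
Brio's induced payoffs are 7, 0, -3, 4, so Brio commits to W. Subgame-perfect outcome: (L, W) with payoffs (9, 7).

W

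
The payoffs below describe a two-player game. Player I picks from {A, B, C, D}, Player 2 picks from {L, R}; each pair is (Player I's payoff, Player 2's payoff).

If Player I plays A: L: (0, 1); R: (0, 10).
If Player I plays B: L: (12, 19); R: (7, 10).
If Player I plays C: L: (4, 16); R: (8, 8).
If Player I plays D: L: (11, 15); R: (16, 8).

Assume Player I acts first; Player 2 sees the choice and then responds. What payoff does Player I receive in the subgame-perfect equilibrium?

12

Player 2 best-responds to each possible Player I move:
- A: BR = R, leader payoff 0.
- B: BR = L, leader payoff 12.
- C: BR = L, leader payoff 4.
- D: BR = L, leader payoff 11.
Among 0, 12, 4, 11, the best is 12 at B. Subgame-perfect outcome: (B, L) with payoffs (12, 19).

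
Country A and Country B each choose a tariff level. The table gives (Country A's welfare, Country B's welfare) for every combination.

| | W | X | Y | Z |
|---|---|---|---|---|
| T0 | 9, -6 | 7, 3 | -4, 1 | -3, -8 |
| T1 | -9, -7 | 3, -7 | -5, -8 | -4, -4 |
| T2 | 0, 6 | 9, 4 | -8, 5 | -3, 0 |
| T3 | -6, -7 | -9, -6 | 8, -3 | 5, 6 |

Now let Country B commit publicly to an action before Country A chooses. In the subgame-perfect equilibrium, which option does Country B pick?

Z

Work backward from Country A's decision.
- W: BR = T0, leader payoff -6.
- X: BR = T2, leader payoff 4.
- Y: BR = T3, leader payoff -3.
- Z: BR = T3, leader payoff 6.
Maximizing over -6, 4, -3, 6, Country B chooses Z. Subgame-perfect outcome: (T3, Z) with payoffs (5, 6).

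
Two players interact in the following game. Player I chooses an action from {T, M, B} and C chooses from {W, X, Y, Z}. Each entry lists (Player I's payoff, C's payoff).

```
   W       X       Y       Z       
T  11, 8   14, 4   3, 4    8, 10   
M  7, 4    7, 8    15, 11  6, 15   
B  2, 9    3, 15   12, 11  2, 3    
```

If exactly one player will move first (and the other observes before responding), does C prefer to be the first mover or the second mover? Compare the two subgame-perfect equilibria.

If Player I leads: C's best replies are T→Z, M→Z, B→X; Player I's induced payoffs 8, 6, 3; outcome (T, Z), payoffs (8, 10).
If C leads: Player I's best replies are W→T, X→T, Y→M, Z→T; C's induced payoffs 8, 4, 11, 10; outcome (M, Y), payoffs (15, 11).
C gets 11 moving first and 10 moving second, so C prefers to move first.

first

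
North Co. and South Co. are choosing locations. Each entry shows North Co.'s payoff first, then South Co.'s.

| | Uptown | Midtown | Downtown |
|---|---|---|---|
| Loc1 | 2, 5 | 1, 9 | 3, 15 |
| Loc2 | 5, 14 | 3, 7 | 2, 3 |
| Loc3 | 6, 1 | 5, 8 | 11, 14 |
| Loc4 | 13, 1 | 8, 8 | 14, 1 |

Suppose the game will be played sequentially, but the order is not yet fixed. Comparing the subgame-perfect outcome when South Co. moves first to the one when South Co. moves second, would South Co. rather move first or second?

If North Co. leads: South Co.'s best replies are Loc1→Downtown, Loc2→Uptown, Loc3→Downtown, Loc4→Midtown; North Co.'s induced payoffs 3, 5, 11, 8; outcome (Loc3, Downtown), payoffs (11, 14).
If South Co. leads: North Co.'s best replies are Uptown→Loc4, Midtown→Loc4, Downtown→Loc4; South Co.'s induced payoffs 1, 8, 1; outcome (Loc4, Midtown), payoffs (8, 8).
South Co. gets 8 moving first and 14 moving second, so South Co. prefers to move second.

second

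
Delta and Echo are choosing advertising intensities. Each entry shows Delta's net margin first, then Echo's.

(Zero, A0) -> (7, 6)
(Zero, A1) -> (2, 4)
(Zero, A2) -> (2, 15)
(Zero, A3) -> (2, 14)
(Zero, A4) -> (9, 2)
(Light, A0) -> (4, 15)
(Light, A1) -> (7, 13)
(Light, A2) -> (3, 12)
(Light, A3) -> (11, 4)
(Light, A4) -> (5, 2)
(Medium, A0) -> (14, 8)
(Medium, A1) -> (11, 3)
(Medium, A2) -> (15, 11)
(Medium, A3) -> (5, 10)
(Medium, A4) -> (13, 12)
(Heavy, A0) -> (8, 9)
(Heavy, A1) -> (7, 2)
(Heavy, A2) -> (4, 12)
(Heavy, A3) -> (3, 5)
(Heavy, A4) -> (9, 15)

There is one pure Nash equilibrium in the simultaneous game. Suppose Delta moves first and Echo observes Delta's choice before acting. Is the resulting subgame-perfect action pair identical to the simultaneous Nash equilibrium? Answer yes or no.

yes

Work backward from Echo's decision.
- Zero: BR = A2, leader payoff 2.
- Light: BR = A0, leader payoff 4.
- Medium: BR = A4, leader payoff 13.
- Heavy: BR = A4, leader payoff 9.
Among 2, 4, 13, 9, the best is 13 at Medium. Subgame-perfect outcome: (Medium, A4) with payoffs (13, 12).
Now find the simultaneous Nash equilibrium.
Delta's best replies: A0→Medium; A1→Medium; A2→Medium; A3→Light; A4→Medium.
Echo's best replies: Zero→A2; Light→A0; Medium→A4; Heavy→A4.
The unique mutual best reply is (Medium, A4), giving (13, 12).
Sequential outcome (Medium, A4) coincides with the Nash profile (Medium, A4).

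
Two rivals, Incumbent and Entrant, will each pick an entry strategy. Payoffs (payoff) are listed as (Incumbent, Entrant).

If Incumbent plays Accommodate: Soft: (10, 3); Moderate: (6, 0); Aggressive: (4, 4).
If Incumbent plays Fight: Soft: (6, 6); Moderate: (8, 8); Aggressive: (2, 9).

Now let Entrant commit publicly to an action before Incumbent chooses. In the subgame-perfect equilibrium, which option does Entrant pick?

Work backward from Incumbent's decision.
- Soft: BR = Accommodate, leader payoff 3.
- Moderate: BR = Fight, leader payoff 8.
- Aggressive: BR = Accommodate, leader payoff 4.
Maximizing over 3, 8, 4, Entrant chooses Moderate. Subgame-perfect outcome: (Fight, Moderate) with payoffs (8, 8).

Moderate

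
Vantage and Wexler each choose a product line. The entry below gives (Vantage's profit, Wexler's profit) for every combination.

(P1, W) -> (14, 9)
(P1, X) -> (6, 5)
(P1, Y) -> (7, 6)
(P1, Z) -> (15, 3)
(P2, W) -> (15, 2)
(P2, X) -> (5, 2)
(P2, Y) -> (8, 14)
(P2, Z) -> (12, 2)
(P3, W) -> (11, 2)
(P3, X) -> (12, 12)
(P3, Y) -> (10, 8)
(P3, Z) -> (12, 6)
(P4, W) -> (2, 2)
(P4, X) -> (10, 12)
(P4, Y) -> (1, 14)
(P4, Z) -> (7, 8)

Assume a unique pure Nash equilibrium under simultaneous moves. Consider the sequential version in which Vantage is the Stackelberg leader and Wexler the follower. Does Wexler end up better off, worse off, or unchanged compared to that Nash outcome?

worse off

Solve by backward induction (Vantage leads).
- P1 → Wexler plays W (best of 9, 5, 6, 3); Vantage gets 14.
- P2 → Wexler plays Y (best of 2, 2, 14, 2); Vantage gets 8.
- P3 → Wexler plays X (best of 2, 12, 8, 6); Vantage gets 12.
- P4 → Wexler plays Y (best of 2, 12, 14, 8); Vantage gets 1.
Maximizing over 14, 8, 12, 1, Vantage chooses P1. Subgame-perfect outcome: (P1, W) with payoffs (14, 9).
For the simultaneous game, intersect best replies.
Vantage's best replies: W→P2; X→P3; Y→P3; Z→P1.
Wexler's best replies: P1→W; P2→Y; P3→X; P4→Y.
The unique mutual best reply is (P3, X), giving (12, 12).
Wexler earns 9 sequentially versus 12 at the Nash outcome: worse off.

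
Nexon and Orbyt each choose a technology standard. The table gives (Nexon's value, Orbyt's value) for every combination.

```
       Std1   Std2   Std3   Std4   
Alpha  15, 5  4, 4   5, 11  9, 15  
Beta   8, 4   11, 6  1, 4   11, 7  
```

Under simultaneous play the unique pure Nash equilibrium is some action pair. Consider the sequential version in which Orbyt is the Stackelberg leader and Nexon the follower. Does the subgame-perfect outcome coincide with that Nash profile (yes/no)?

no

Nexon best-responds to each possible Orbyt move:
- Std1: Nexon compares 15, 8 and picks Alpha; Orbyt would get 5.
- Std2: Nexon compares 4, 11 and picks Beta; Orbyt would get 6.
- Std3: Nexon compares 5, 1 and picks Alpha; Orbyt would get 11.
- Std4: Nexon compares 9, 11 and picks Beta; Orbyt would get 7.
Maximizing over 5, 6, 11, 7, Orbyt chooses Std3. Subgame-perfect outcome: (Alpha, Std3) with payoffs (5, 11).
Now find the simultaneous Nash equilibrium.
Nexon's best replies: Std1→Alpha; Std2→Beta; Std3→Alpha; Std4→Beta.
Orbyt's best replies: Alpha→Std4; Beta→Std4.
Only (Beta, Std4) has each player best-responding; Nash payoffs (11, 7).
Sequential outcome (Alpha, Std3) differs from the Nash profile (Beta, Std4).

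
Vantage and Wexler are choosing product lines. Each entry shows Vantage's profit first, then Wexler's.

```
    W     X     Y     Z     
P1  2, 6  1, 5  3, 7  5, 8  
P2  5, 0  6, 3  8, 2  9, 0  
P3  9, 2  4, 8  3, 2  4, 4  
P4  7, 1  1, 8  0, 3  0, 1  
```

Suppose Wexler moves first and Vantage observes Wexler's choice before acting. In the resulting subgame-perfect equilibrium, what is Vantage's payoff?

6

Vantage best-responds to each possible Wexler move:
- W: Vantage compares 2, 5, 9, 7 and picks P3; Wexler would get 2.
- X: Vantage compares 1, 6, 4, 1 and picks P2; Wexler would get 3.
- Y: Vantage compares 3, 8, 3, 0 and picks P2; Wexler would get 2.
- Z: Vantage compares 5, 9, 4, 0 and picks P2; Wexler would get 0.
Maximizing over 2, 3, 2, 0, Wexler chooses X. Subgame-perfect outcome: (P2, X) with payoffs (6, 3).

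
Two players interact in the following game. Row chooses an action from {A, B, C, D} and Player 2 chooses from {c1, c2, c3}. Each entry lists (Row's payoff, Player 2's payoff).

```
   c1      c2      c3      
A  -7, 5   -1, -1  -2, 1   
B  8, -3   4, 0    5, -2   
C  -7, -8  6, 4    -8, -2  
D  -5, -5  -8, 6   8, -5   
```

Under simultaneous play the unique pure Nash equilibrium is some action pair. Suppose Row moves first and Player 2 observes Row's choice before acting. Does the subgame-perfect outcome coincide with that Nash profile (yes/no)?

Solve by backward induction (Row leads).
- A → Player 2 plays c1 (best of 5, -1, 1); Row gets -7.
- B → Player 2 plays c2 (best of -3, 0, -2); Row gets 4.
- C → Player 2 plays c2 (best of -8, 4, -2); Row gets 6.
- D → Player 2 plays c2 (best of -5, 6, -5); Row gets -8.
Row's induced payoffs are -7, 4, 6, -8, so Row commits to C. Subgame-perfect outcome: (C, c2) with payoffs (6, 4).
Under simultaneous play:
Row's best replies: c1→B; c2→C; c3→D.
Player 2's best replies: A→c1; B→c2; C→c2; D→c2.
Only (C, c2) has each player best-responding; Nash payoffs (6, 4).
Sequential outcome (C, c2) coincides with the Nash profile (C, c2).

yes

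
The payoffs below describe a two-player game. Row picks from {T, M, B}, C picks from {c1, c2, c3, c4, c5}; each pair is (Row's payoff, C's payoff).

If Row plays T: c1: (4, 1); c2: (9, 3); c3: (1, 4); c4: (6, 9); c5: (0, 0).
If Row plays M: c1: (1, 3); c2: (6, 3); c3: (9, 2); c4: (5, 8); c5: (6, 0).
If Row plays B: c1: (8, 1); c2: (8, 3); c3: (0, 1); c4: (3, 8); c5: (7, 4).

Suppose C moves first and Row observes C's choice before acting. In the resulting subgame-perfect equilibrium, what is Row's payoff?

6

Work backward from Row's decision.
- c1: BR = B, leader payoff 1.
- c2: BR = T, leader payoff 3.
- c3: BR = M, leader payoff 2.
- c4: BR = T, leader payoff 9.
- c5: BR = B, leader payoff 4.
C's induced payoffs are 1, 3, 2, 9, 4, so C commits to c4. Subgame-perfect outcome: (T, c4) with payoffs (6, 9).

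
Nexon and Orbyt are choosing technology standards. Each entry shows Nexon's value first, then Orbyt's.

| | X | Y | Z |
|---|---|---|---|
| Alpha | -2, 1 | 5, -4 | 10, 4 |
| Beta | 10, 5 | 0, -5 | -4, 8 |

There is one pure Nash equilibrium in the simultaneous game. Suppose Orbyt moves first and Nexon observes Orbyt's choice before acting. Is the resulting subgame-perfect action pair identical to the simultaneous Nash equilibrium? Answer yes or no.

no

Solve by backward induction (Orbyt leads).
- X: BR = Beta, leader payoff 5.
- Y: BR = Alpha, leader payoff -4.
- Z: BR = Alpha, leader payoff 4.
Orbyt's induced payoffs are 5, -4, 4, so Orbyt commits to X. Subgame-perfect outcome: (Beta, X) with payoffs (10, 5).
Under simultaneous play:
Nexon's best replies: X→Beta; Y→Alpha; Z→Alpha.
Orbyt's best replies: Alpha→Z; Beta→Z.
Only (Alpha, Z) has each player best-responding; Nash payoffs (10, 4).
Sequential outcome (Beta, X) differs from the Nash profile (Alpha, Z).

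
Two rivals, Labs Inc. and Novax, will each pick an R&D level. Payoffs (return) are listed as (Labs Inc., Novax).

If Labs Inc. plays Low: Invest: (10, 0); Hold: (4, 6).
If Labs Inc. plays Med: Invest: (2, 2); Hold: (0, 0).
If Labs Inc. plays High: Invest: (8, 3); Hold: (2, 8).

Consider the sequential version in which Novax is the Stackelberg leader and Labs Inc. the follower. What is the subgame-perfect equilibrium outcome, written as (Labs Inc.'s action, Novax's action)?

Backward induction with Novax moving first.
- Invest: Labs Inc. compares 10, 2, 8 and picks Low; Novax would get 0.
- Hold: Labs Inc. compares 4, 0, 2 and picks Low; Novax would get 6.
Among 0, 6, the best is 6 at Hold. Subgame-perfect outcome: (Low, Hold) with payoffs (4, 6).

(Low, Hold)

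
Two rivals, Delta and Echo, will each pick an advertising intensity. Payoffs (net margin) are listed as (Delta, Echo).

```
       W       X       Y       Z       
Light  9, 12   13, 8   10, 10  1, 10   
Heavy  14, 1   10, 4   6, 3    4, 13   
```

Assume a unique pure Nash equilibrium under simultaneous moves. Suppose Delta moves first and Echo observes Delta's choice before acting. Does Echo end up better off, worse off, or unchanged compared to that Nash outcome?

worse off

Solve by backward induction (Delta leads).
- Light: BR = W, leader payoff 9.
- Heavy: BR = Z, leader payoff 4.
Among 9, 4, the best is 9 at Light. Subgame-perfect outcome: (Light, W) with payoffs (9, 12).
For the simultaneous game, intersect best replies.
Delta's best replies: W→Heavy; X→Light; Y→Light; Z→Heavy.
Echo's best replies: Light→W; Heavy→Z.
The unique mutual best reply is (Heavy, Z), giving (4, 13).
Echo earns 12 sequentially versus 13 at the Nash outcome: worse off.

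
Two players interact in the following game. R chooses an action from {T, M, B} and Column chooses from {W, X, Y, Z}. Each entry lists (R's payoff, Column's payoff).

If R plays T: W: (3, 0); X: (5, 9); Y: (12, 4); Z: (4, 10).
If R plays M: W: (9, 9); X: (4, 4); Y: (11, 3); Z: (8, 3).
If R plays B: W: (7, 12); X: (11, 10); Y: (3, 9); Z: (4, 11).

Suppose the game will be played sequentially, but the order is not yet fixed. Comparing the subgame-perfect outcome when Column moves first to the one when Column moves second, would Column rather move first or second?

If R leads: Column's best replies are T→Z, M→W, B→W; R's induced payoffs 4, 9, 7; outcome (M, W), payoffs (9, 9).
If Column leads: R's best replies are W→M, X→B, Y→T, Z→M; Column's induced payoffs 9, 10, 4, 3; outcome (B, X), payoffs (11, 10).
Column gets 10 moving first and 9 moving second, so Column prefers to move first.

first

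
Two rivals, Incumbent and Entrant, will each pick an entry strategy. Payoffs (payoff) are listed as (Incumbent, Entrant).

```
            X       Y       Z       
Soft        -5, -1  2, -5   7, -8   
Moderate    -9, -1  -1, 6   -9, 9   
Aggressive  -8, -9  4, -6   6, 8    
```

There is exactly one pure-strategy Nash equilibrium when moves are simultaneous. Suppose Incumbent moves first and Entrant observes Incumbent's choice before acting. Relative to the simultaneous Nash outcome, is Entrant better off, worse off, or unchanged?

Work backward from Entrant's decision.
- Soft: BR = X, leader payoff -5.
- Moderate: BR = Z, leader payoff -9.
- Aggressive: BR = Z, leader payoff 6.
Incumbent's induced payoffs are -5, -9, 6, so Incumbent commits to Aggressive. Subgame-perfect outcome: (Aggressive, Z) with payoffs (6, 8).
Under simultaneous play:
Incumbent's best replies: X→Soft; Y→Aggressive; Z→Soft.
Entrant's best replies: Soft→X; Moderate→Z; Aggressive→Z.
The unique mutual best reply is (Soft, X), giving (-5, -1).
Entrant earns 8 sequentially versus -1 at the Nash outcome: better off.

better off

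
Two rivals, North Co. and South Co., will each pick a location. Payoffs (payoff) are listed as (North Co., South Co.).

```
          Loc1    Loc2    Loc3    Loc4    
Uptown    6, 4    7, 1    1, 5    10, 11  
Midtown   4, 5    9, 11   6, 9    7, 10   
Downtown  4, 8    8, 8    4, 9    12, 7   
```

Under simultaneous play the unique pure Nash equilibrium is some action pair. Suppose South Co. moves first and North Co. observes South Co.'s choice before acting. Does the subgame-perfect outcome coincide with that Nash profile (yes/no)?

yes

North Co. best-responds to each possible South Co. move:
- Loc1: BR = Uptown, leader payoff 4.
- Loc2: BR = Midtown, leader payoff 11.
- Loc3: BR = Midtown, leader payoff 9.
- Loc4: BR = Downtown, leader payoff 7.
South Co.'s induced payoffs are 4, 11, 9, 7, so South Co. commits to Loc2. Subgame-perfect outcome: (Midtown, Loc2) with payoffs (9, 11).
Now find the simultaneous Nash equilibrium.
North Co.'s best replies: Loc1→Uptown; Loc2→Midtown; Loc3→Midtown; Loc4→Downtown.
South Co.'s best replies: Uptown→Loc4; Midtown→Loc2; Downtown→Loc3.
Only (Midtown, Loc2) has each player best-responding; Nash payoffs (9, 11).
Sequential outcome (Midtown, Loc2) coincides with the Nash profile (Midtown, Loc2).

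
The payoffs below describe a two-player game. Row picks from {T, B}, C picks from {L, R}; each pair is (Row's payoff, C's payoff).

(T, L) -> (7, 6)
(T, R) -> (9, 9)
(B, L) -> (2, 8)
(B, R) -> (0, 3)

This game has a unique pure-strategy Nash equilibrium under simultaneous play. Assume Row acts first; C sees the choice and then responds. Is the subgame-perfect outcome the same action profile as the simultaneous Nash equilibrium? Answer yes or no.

yes

Solve by backward induction (Row leads).
- T → C plays R (best of 6, 9); Row gets 9.
- B → C plays L (best of 8, 3); Row gets 2.
Maximizing over 9, 2, Row chooses T. Subgame-perfect outcome: (T, R) with payoffs (9, 9).
Now find the simultaneous Nash equilibrium.
Row's best replies: L→T; R→T.
C's best replies: T→R; B→L.
The unique mutual best reply is (T, R), giving (9, 9).
Sequential outcome (T, R) coincides with the Nash profile (T, R).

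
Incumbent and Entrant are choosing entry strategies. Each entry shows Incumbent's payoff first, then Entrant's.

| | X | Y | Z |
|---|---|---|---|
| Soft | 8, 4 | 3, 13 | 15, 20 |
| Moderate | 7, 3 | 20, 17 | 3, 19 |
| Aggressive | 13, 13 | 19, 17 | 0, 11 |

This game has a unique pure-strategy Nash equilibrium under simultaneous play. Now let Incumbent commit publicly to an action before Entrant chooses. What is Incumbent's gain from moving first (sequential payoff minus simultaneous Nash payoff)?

4

Entrant best-responds to each possible Incumbent move:
- Soft: BR = Z, leader payoff 15.
- Moderate: BR = Z, leader payoff 3.
- Aggressive: BR = Y, leader payoff 19.
Among 15, 3, 19, the best is 19 at Aggressive. Subgame-perfect outcome: (Aggressive, Y) with payoffs (19, 17).
Now find the simultaneous Nash equilibrium.
Incumbent's best replies: X→Aggressive; Y→Moderate; Z→Soft.
Entrant's best replies: Soft→Z; Moderate→Z; Aggressive→Y.
The unique mutual best reply is (Soft, Z), giving (15, 20).
Incumbent's commitment gain: 19 − 15 = 4.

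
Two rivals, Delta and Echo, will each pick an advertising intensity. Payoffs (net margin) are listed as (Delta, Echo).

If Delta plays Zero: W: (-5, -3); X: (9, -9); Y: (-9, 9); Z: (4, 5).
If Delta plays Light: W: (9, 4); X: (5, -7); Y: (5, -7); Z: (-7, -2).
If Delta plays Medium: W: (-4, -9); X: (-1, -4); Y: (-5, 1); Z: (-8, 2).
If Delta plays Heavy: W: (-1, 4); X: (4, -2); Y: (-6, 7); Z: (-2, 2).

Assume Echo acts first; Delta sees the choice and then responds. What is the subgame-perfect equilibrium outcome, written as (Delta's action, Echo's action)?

Backward induction with Echo moving first.
- W: Delta compares -5, 9, -4, -1 and picks Light; Echo would get 4.
- X: Delta compares 9, 5, -1, 4 and picks Zero; Echo would get -9.
- Y: Delta compares -9, 5, -5, -6 and picks Light; Echo would get -7.
- Z: Delta compares 4, -7, -8, -2 and picks Zero; Echo would get 5.
Echo's induced payoffs are 4, -9, -7, 5, so Echo commits to Z. Subgame-perfect outcome: (Zero, Z) with payoffs (4, 5).

(Zero, Z)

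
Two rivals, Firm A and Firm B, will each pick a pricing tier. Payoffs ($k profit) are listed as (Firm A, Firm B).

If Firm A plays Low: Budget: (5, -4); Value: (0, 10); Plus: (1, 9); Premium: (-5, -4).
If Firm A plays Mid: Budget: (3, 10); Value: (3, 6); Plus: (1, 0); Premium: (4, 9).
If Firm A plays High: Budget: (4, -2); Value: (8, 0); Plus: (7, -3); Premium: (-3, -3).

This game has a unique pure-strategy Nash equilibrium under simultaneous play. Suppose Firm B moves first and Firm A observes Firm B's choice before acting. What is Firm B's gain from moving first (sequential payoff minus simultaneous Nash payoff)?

9

Solve by backward induction (Firm B leads).
- Budget: Firm A compares 5, 3, 4 and picks Low; Firm B would get -4.
- Value: Firm A compares 0, 3, 8 and picks High; Firm B would get 0.
- Plus: Firm A compares 1, 1, 7 and picks High; Firm B would get -3.
- Premium: Firm A compares -5, 4, -3 and picks Mid; Firm B would get 9.
Firm B's induced payoffs are -4, 0, -3, 9, so Firm B commits to Premium. Subgame-perfect outcome: (Mid, Premium) with payoffs (4, 9).
Now find the simultaneous Nash equilibrium.
Firm A's best replies: Budget→Low; Value→High; Plus→High; Premium→Mid.
Firm B's best replies: Low→Value; Mid→Budget; High→Value.
The unique mutual best reply is (High, Value), giving (8, 0).
Firm B's commitment gain: 9 − 0 = 9.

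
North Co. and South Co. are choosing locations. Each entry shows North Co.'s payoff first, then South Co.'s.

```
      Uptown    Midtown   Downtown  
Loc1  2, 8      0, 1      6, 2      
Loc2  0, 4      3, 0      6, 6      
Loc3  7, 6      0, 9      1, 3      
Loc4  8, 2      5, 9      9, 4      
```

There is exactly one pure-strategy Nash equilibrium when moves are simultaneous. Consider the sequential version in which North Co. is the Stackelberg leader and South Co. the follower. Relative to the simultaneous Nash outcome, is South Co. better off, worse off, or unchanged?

worse off

Work backward from South Co.'s decision.
- Loc1: BR = Uptown, leader payoff 2.
- Loc2: BR = Downtown, leader payoff 6.
- Loc3: BR = Midtown, leader payoff 0.
- Loc4: BR = Midtown, leader payoff 5.
North Co.'s induced payoffs are 2, 6, 0, 5, so North Co. commits to Loc2. Subgame-perfect outcome: (Loc2, Downtown) with payoffs (6, 6).
Now find the simultaneous Nash equilibrium.
North Co.'s best replies: Uptown→Loc4; Midtown→Loc4; Downtown→Loc4.
South Co.'s best replies: Loc1→Uptown; Loc2→Downtown; Loc3→Midtown; Loc4→Midtown.
Only (Loc4, Midtown) has each player best-responding; Nash payoffs (5, 9).
South Co. earns 6 sequentially versus 9 at the Nash outcome: worse off.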